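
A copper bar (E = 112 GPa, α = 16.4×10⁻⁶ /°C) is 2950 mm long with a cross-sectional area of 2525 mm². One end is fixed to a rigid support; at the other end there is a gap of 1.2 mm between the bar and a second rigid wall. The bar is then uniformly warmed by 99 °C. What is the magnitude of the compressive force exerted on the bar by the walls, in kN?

If the wall were absent the bar would grow by αΔT L = 16.4×10⁻⁶ × 99 × 2950 = 4.79 mm.
The gap closes (δ_free > 1.2 mm) and the wall then resists a further 4.79 − 1.2 = 3.59 mm of expansion.
So σ = E(δ_free − g)/L = 112×10³ × 3.59/2950 = 136.3 MPa.
P = σA = 136.3 × 2525 = 344.1 kN.

P ≈ 344 kN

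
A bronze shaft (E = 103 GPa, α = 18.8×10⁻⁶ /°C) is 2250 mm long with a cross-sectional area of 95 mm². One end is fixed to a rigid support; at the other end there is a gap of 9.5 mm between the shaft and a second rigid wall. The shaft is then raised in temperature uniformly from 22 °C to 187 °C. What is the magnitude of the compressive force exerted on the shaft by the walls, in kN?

P ≈ 0 kN

Free thermal elongation = αΔT L = 18.8×10⁻⁶ × 165 × 2250 = 6.979 mm.
Since δ_free = 6.98 mm is less than the 9.5 mm gap, the shaft never touches the wall. No axial force develops.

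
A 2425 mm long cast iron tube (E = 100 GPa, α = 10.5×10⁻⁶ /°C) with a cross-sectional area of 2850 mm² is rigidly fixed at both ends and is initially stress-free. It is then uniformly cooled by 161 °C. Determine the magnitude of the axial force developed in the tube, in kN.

With zero net strain, σ = E·αΔT = 100 GPa × 10.5×10⁻⁶ × 161 = 169.1 MPa.
P = AEαΔT = 2850 × 100×10³ × 10.5×10⁻⁶ × 161 = 481.8 kN (tensile).

P ≈ 482 kN (tensile)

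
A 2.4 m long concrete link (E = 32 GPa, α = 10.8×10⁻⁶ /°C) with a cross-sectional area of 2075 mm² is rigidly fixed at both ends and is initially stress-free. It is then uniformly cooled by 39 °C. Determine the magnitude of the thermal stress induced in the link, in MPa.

With length fixed, the mechanical strain must cancel the thermal strain αΔT = 10.8×10⁻⁶ × 39 = 421.2×10⁻⁶.
Hence σ = E·αΔT = 32×10³ × 421.2×10⁻⁶ = 13.48 MPa, tensile.

σ ≈ 13.5 MPa (tensile)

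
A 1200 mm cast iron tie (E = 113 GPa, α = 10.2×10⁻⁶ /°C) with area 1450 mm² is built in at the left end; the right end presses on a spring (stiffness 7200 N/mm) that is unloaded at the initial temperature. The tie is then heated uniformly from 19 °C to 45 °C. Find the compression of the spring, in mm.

δ ≈ 0.302 mm

The unrestrained thermal change is αΔT L = 10.2×10⁻⁶ × 26 × 1200 = 0.3182 mm.
Let P be the compressive force at the spring. The tie shortens elastically by PL/(AE) and the spring compresses by P/k; together these equal δ_free.
So P = δ_free / [L/(AE) + 1/k] = 0.3182 / [ 1200/(1450×113×10³) + 1/(7200) ].
P = 0.3182 / 0.0001462 = 2177 N.
Spring compression = P/k = 2177/(7200) = 0.3023 mm.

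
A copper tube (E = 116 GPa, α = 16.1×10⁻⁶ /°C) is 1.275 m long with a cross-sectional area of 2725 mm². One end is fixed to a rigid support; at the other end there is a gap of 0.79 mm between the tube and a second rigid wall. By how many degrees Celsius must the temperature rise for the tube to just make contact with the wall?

ΔT ≈ 38.5 °C

Contact occurs when the free expansion equals the gap: αΔT L = 0.79 mm.
ΔT = 0.79 / (16.1×10⁻⁶ × 1275) = 38.48 °C.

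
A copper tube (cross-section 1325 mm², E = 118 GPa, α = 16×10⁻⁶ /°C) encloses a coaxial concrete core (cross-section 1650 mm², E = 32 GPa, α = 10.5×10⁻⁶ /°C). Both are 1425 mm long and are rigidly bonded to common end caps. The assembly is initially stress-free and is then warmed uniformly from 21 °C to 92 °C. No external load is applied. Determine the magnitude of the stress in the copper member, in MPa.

Equilibrium of a rigid end plate with no external load gives equal and opposite internal forces ±P in the two members. Since α_{copper} > α_{concrete}, heating drives the copper into compression and the concrete into tension.
Equating the net (thermal + elastic) strains gives |α₁ − α₂|·ΔT = P·[1/(A₁E₁) + 1/(A₂E₂)].
|α₁ − α₂|·ΔT = 5.5×10⁻⁶ × 71 = 0.0003905.
1/(A₁E₁) + 1/(A₂E₂) = 1/(1325×118×10³) + 1/(1650×32×10³) = 2.534×10⁻⁸ N⁻¹.
So P = 0.0003905 / 2.534×10⁻⁸ = 15.41 kN.
σ_{copper} = P/A₁ = 15410/1325 = 11.63 MPa, compressive.

σ ≈ 11.6 MPa (compressive)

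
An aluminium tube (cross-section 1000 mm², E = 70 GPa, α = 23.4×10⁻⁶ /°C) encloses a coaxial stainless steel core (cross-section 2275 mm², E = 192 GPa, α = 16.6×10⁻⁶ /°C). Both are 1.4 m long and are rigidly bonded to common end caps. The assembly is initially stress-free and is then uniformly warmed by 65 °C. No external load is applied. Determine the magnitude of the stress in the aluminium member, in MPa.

σ ≈ 26.7 MPa (compressive)

Both members must finish at the same length. With the larger α, the aluminium tends to over-expand; the plates restrain it, putting the aluminium in compression and the stainless steel in tension. With no external load the two internal forces are equal and opposite, magnitude P.
Equating the net (thermal + elastic) strains gives |α₁ − α₂|·ΔT = P·[1/(A₁E₁) + 1/(A₂E₂)].
|α₁ − α₂|·ΔT = 6.8×10⁻⁶ × 65 = 0.000442.
1/(A₁E₁) + 1/(A₂E₂) = 1/(1000×70×10³) + 1/(2275×192×10³) = 1.658×10⁻⁸ N⁻¹.
So P = 0.000442 / 1.658×10⁻⁸ = 26.67 kN.
σ_{aluminium} = P/A₁ = 26670/1000 = 26.67 MPa, compressive.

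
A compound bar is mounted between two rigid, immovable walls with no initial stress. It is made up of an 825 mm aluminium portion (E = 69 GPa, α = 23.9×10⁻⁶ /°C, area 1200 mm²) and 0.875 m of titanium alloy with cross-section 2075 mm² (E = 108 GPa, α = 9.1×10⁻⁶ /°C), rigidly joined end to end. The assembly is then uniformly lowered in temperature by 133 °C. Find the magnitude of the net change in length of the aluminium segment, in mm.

Free thermal contraction of the whole bar: Σ αᵢΔT Lᵢ = 23.9×10⁻⁶×133×825 + 9.1×10⁻⁶×133×875 = 3.681 mm.
The walls prevent any net length change, so an axial force P (same in every segment) develops. Compatibility: P · Σ Lᵢ/(AᵢEᵢ) = δ_free.
Σ Lᵢ/(AᵢEᵢ) = 825/(1200×69×10³) + 875/(2075×108×10³) = 1.387×10⁻⁵ mm/N.
P = 3.681 / 1.387×10⁻⁵ = 265500 N = 265.5 kN, tensile.
For the aluminium segment, free thermal change = 23.9×10⁻⁶×133×825 = 2.622 mm and elastic change from P = 265500×825/(1200×69×10³) = 2.645 mm; these oppose, so the net change is 0.0225 mm (segment lengthens).

|ΔL| ≈ 0.0225 mm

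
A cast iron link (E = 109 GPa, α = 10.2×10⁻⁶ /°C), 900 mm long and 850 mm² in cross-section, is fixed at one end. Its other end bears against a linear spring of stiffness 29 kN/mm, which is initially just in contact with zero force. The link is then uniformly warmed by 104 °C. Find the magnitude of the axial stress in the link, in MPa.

Free thermal expansion: δ_free = αΔT L = 10.2×10⁻⁶ × 104 × 900 = 0.9547 mm.
Let P be the compressive force at the spring. The link shortens elastically by PL/(AE) and the spring compresses by P/k; together these equal δ_free.
P [ L/(AE) + 1/k ] = δ_free → P [ 900/(850×109×10³) + 1/(29×10³) ] = 0.9547.
P = 0.9547 / 4.42×10⁻⁵ = 21600 N.
σ = P/A = 21600/850 = 25.41 MPa.

σ ≈ 25.4 MPa (compressive)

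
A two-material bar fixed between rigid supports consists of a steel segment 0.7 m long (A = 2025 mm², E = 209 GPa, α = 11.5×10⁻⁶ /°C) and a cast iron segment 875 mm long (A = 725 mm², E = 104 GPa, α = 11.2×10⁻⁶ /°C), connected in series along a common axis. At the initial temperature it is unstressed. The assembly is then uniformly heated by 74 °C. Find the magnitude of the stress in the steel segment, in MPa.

If the supports were absent, the total length change would be Σ αᵢΔT Lᵢ = 11.5×10⁻⁶×74×700 + 11.2×10⁻⁶×74×875 = 1.321 mm.
Since the ends are fixed, an axial force P builds up, equal in every segment, with P · Σ Lᵢ/(AᵢEᵢ) = δ_free.
Σ Lᵢ/(AᵢEᵢ) = 700/(2025×209×10³) + 875/(725×104×10³) = 1.326×10⁻⁵ mm/N.
Hence P = δ_free / Σ(L/AE) = 1.321/1.326×10⁻⁵ = 99.62 kN (compressive).
σ_{steel} = P / A = 99620 / 2025 = 49.2 MPa.

σ ≈ 49.2 MPa (compressive)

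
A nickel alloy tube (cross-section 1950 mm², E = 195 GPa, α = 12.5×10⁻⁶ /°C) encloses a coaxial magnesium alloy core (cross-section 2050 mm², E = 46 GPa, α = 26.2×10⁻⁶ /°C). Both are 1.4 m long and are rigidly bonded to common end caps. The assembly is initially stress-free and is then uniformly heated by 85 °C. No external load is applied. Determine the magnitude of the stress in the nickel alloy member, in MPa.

σ ≈ 45.1 MPa (tensile)

The magnesium alloy has the larger α, so on heating it would change length more than the nickel alloy if both were free. The rigid plates force a common final length, so the magnesium alloy is put into compression and the nickel alloy into tension, with equal and opposite forces P (no external load).
Compatibility of the two members (thermal + elastic change equal): (α₁ − α₂)ΔT = P·[1/(A₁E₁) + 1/(A₂E₂)].
|α₁ − α₂|·ΔT = 13.7×10⁻⁶ × 85 = 0.001164.
1/(A₁E₁) + 1/(A₂E₂) = 1/(1950×195×10³) + 1/(2050×46×10³) = 1.323×10⁻⁸ N⁻¹.
So P = 0.001164 / 1.323×10⁻⁸ = 87.99 kN.
σ_{nickel alloy} = P/A₁ = 87990/1950 = 45.12 MPa, tensile.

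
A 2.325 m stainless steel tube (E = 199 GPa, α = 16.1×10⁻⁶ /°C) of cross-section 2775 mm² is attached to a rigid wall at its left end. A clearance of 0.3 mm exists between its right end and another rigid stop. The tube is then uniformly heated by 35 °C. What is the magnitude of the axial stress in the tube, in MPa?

Unrestrained expansion: δ_free = αΔT L = 16.1×10⁻⁶ × 35 × 2325 = 1.31 mm.
The gap closes (δ_free > 0.3 mm) and the wall then resists a further 1.31 − 0.3 = 1.01 mm of expansion.
Compatibility: PL/(AE) = 1.01 mm, so σ = P/A = E × (1.01/2325) = 86.46 MPa.

σ ≈ 86.5 MPa (compressive)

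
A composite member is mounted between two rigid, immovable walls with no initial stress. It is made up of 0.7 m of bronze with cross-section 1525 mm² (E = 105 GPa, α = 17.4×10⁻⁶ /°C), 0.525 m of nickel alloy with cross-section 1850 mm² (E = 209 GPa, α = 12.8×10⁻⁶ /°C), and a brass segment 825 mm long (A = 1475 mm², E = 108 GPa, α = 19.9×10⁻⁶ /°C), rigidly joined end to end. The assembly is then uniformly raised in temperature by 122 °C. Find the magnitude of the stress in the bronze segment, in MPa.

σ ≈ 259 MPa (compressive)

With the walls removed the bar would change length by δ_free = Σ αᵢΔT Lᵢ = 17.4×10⁻⁶×122×700 + 12.8×10⁻⁶×122×525 + 19.9×10⁻⁶×122×825 = 4.309 mm.
The walls prevent any net length change, so an axial force P (same in every segment) develops. Compatibility: P · Σ Lᵢ/(AᵢEᵢ) = δ_free.
The series flexibility is Σ Lᵢ/(AᵢEᵢ) = 700/(1525×105×10³) + 525/(1850×209×10³) + 825/(1475×108×10³) = 1.091×10⁻⁵ mm/N.
So P = 4.309 / 1.091×10⁻⁵ = 395 kN, compressive.
σ_{bronze} = P / A = 395000 / 1525 = 259 MPa.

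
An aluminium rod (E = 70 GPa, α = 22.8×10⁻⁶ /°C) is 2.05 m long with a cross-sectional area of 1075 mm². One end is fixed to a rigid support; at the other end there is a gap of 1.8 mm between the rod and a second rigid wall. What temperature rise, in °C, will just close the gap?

ΔT ≈ 38.5 °C

The gap closes when αΔT L = 1.8 mm, since the rod is still unstressed at that instant.
So ΔT = g/(αL) = 1.8/(22.8×10⁻⁶ × 2050) = 38.51 °C.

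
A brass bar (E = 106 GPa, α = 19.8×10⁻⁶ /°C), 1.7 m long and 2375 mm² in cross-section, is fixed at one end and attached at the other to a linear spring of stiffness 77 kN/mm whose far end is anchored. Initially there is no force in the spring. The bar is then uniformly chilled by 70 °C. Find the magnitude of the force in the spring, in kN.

P ≈ 119 kN

Free thermal contraction: δ_free = αΔT L = 19.8×10⁻⁶ × 70 × 1700 = 2.356 mm.
With a force P in the spring, the elastic change of the bar is PL/(AE) and that of the spring is P/k; compatibility requires their sum to equal δ_free.
So P = δ_free / [L/(AE) + 1/k] = 2.356 / [ 1700/(2375×106×10³) + 1/(77×10³) ].
P = 2.356 / 1.974×10⁻⁵ = 119400 N.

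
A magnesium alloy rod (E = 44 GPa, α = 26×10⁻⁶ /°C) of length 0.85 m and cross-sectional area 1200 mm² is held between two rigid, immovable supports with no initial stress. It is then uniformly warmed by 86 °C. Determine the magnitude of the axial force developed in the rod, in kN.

P ≈ 118 kN (compressive)

Full restraint means ε = 0, so the stress is σ = EαΔT = 44×10³ × 26×10⁻⁶ × 86 = 98.38 MPa.
P = AEαΔT = 1200 × 44×10³ × 26×10⁻⁶ × 86 = 118.1 kN (compressive).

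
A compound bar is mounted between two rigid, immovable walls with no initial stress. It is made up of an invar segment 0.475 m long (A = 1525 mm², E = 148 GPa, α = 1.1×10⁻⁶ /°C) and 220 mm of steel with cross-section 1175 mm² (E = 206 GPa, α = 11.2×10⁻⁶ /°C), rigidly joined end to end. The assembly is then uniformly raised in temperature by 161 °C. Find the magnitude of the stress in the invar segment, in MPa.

If the supports were absent, the total length change would be Σ αᵢΔT Lᵢ = 1.1×10⁻⁶×161×475 + 11.2×10⁻⁶×161×220 = 0.4808 mm.
The rigid supports impose zero overall length change; the single axial force P common to all segments must satisfy P Σ Lᵢ/(AᵢEᵢ) = δ_free.
The series flexibility is Σ Lᵢ/(AᵢEᵢ) = 475/(1525×148×10³) + 220/(1175×206×10³) = 3.013×10⁻⁶ mm/N.
P = 0.4808 / 3.013×10⁻⁶ = 159600 N = 159.6 kN, compressive.
σ_{invar} = P / A = 159600 / 1525 = 104.6 MPa.

σ ≈ 105 MPa (compressive)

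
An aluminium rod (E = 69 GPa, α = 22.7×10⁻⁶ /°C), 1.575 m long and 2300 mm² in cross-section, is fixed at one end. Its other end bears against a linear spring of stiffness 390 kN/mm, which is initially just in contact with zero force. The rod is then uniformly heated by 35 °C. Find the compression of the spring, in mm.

If the spring were absent the rod would lengthen by αΔT L = 22.7×10⁻⁶ × 35 × 1575 = 1.251 mm.
With a force P in the spring, the elastic change of the rod is PL/(AE) and that of the spring is P/k; compatibility requires their sum to equal δ_free.
P [ L/(AE) + 1/k ] = δ_free → P [ 1575/(2300×69×10³) + 1/(390×10³) ] = 1.251.
P = 1.251 / 1.249×10⁻⁵ = 100200 N.
Spring compression = P/k = 100200/(390×10³) = 0.2569 mm.

δ ≈ 0.257 mm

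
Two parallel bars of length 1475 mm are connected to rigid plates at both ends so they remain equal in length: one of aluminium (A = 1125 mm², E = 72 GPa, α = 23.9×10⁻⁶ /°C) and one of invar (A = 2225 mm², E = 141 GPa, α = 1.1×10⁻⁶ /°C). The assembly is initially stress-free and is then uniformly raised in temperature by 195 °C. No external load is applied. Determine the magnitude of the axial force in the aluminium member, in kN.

P ≈ 286 kN (compressive in the aluminium)

Equilibrium of a rigid end plate with no external load gives equal and opposite internal forces ±P in the two members. Since α_{aluminium} > α_{invar}, heating drives the aluminium into compression and the invar into tension.
Setting the final lengths equal and cancelling L: (α₁ − α₂)ΔT = P/(A₁E₁) + P/(A₂E₂).
|α₁ − α₂|·ΔT = 22.8×10⁻⁶ × 195 = 0.004446.
1/(A₁E₁) + 1/(A₂E₂) = 1/(1125×72×10³) + 1/(2225×141×10³) = 1.553×10⁻⁸ N⁻¹.
So P = 0.004446 / 1.553×10⁻⁸ = 286.2 kN.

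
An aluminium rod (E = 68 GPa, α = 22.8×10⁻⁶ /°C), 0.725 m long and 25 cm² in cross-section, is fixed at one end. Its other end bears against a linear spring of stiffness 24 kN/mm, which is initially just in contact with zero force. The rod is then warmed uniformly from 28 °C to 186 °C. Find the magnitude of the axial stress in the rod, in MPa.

σ ≈ 22.7 MPa (compressive)

The unrestrained thermal change is αΔT L = 22.8×10⁻⁶ × 158 × 725 = 2.612 mm.
With a force P in the spring, the elastic change of the rod is PL/(AE) and that of the spring is P/k; compatibility requires their sum to equal δ_free.
P [ L/(AE) + 1/k ] = δ_free → P [ 725/(2500×68×10³) + 1/(24×10³) ] = 2.612.
P = 2.612 / 4.593×10⁻⁵ = 56860 N.
σ = P/A = 56860/2500 = 22.74 MPa.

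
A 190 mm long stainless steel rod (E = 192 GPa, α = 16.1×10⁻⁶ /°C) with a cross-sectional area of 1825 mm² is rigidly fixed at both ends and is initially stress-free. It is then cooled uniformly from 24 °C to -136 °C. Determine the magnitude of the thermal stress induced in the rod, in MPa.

The supports are rigid, so the total axial strain is zero. The restrained thermal strain is ε = αΔT = 16.1×10⁻⁶ × 160 = 2576×10⁻⁶.
Hence σ = E·αΔT = 192×10³ × 2576×10⁻⁶ = 494.6 MPa, tensile.

σ ≈ 495 MPa (tensile)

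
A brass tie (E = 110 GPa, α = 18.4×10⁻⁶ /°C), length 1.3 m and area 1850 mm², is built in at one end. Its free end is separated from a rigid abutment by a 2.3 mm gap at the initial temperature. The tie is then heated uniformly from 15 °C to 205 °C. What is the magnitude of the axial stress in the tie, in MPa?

σ ≈ 190 MPa (compressive)

Unrestrained expansion: δ_free = αΔT L = 18.4×10⁻⁶ × 190 × 1300 = 4.545 mm.
The gap closes (δ_free > 2.3 mm) and the wall then resists a further 4.545 − 2.3 = 2.245 mm of expansion.
That suppressed elongation corresponds to σ = E·Δ/L = 110×10³ × 2.245/1300 = 189.9 MPa.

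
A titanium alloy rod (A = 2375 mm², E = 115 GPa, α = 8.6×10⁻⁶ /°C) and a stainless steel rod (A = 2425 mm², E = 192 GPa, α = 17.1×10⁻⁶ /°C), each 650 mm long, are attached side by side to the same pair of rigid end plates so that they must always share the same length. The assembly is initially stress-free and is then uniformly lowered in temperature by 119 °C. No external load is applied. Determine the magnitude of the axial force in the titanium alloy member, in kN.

Both members must finish at the same length. With the larger α, the stainless steel tends to over-contract; the plates restrain it, putting the stainless steel in tension and the titanium alloy in compression. With no external load the two internal forces are equal and opposite, magnitude P.
Setting the final lengths equal and cancelling L: (α₁ − α₂)ΔT = P/(A₁E₁) + P/(A₂E₂).
|α₁ − α₂|·ΔT = 8.5×10⁻⁶ × 119 = 0.001012.
1/(A₁E₁) + 1/(A₂E₂) = 1/(2375×115×10³) + 1/(2425×192×10³) = 5.809×10⁻⁹ N⁻¹.
P = 0.001012 / 5.809×10⁻⁹ = 174100 N = 174.1 kN.

P ≈ 174 kN (compressive in the titanium alloy)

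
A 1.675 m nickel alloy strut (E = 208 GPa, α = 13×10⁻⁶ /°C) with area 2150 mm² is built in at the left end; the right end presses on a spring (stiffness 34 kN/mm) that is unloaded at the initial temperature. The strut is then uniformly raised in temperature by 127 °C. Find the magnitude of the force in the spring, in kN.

P ≈ 83.4 kN

Free thermal expansion: δ_free = αΔT L = 13×10⁻⁶ × 127 × 1675 = 2.765 mm.
With a force P in the spring, the elastic change of the strut is PL/(AE) and that of the spring is P/k; compatibility requires their sum to equal δ_free.
So P = δ_free / [L/(AE) + 1/k] = 2.765 / [ 1675/(2150×208×10³) + 1/(34×10³) ].
P = 2.765 / 3.316×10⁻⁵ = 83400 N.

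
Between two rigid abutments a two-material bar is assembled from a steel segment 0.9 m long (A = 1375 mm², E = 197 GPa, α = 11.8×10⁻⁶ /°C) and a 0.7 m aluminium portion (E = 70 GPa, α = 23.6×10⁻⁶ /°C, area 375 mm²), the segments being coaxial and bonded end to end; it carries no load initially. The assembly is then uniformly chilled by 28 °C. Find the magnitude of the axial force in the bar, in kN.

P ≈ 25.3 kN (tensile)

Free thermal contraction of the whole bar: Σ αᵢΔT Lᵢ = 11.8×10⁻⁶×28×900 + 23.6×10⁻⁶×28×700 = 0.7599 mm.
The walls prevent any net length change, so an axial force P (same in every segment) develops. Compatibility: P · Σ Lᵢ/(AᵢEᵢ) = δ_free.
Σ Lᵢ/(AᵢEᵢ) = 900/(1375×197×10³) + 700/(375×70×10³) = 2.999×10⁻⁵ mm/N.
Hence P = δ_free / Σ(L/AE) = 0.7599/2.999×10⁻⁵ = 25.34 kN (tensile).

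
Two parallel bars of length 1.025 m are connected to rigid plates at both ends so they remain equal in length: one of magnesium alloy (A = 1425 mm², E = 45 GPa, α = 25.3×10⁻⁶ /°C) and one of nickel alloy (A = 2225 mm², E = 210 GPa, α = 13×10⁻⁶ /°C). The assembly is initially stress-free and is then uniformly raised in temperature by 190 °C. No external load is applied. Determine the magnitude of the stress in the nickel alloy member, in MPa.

Both members must finish at the same length. With the larger α, the magnesium alloy tends to over-expand; the plates restrain it, putting the magnesium alloy in compression and the nickel alloy in tension. With no external load the two internal forces are equal and opposite, magnitude P.
Setting the final lengths equal and cancelling L: (α₁ − α₂)ΔT = P/(A₁E₁) + P/(A₂E₂).
|α₁ − α₂|·ΔT = 12.3×10⁻⁶ × 190 = 0.002337.
1/(A₁E₁) + 1/(A₂E₂) = 1/(1425×45×10³) + 1/(2225×210×10³) = 1.773×10⁻⁸ N⁻¹.
So P = 0.002337 / 1.773×10⁻⁸ = 131.8 kN.
σ_{nickel alloy} = P/A₂ = 131800/2225 = 59.22 MPa, tensile.

σ ≈ 59.2 MPa (tensile)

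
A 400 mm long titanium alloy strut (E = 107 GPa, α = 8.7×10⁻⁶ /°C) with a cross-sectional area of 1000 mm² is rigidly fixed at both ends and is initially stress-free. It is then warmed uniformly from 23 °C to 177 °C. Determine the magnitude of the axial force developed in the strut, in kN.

With zero net strain, σ = E·αΔT = 107 GPa × 8.7×10⁻⁶ × 154 = 143.4 MPa.
Axial force P = σA = 143.4 × 1000 = 143400 N = 143.4 kN, compressive.

P ≈ 143 kN (compressive)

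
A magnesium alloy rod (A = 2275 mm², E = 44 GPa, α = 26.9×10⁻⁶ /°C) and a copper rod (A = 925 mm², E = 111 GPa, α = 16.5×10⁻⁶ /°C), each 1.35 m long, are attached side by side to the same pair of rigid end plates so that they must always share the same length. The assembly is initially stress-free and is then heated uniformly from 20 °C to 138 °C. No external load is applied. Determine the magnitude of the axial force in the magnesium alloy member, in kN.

P ≈ 62.2 kN (compressive in the magnesium alloy)

The magnesium alloy has the larger α, so on heating it would change length more than the copper if both were free. The rigid plates force a common final length, so the magnesium alloy is put into compression and the copper into tension, with equal and opposite forces P (no external load).
Compatibility of the two members (thermal + elastic change equal): (α₁ − α₂)ΔT = P·[1/(A₁E₁) + 1/(A₂E₂)].
|α₁ − α₂|·ΔT = 10.4×10⁻⁶ × 118 = 0.001227.
1/(A₁E₁) + 1/(A₂E₂) = 1/(2275×44×10³) + 1/(925×111×10³) = 1.973×10⁻⁸ N⁻¹.
P = 0.001227 / 1.973×10⁻⁸ = 62200 N = 62.2 kN.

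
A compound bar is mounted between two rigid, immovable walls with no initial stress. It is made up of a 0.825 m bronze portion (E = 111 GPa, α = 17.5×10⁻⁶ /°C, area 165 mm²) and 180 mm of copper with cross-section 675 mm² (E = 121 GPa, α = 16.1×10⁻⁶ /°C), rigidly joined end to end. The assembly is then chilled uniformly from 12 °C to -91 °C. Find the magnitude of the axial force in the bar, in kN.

P ≈ 37.8 kN (tensile)

Free thermal contraction of the whole bar: Σ αᵢΔT Lᵢ = 17.5×10⁻⁶×103×825 + 16.1×10⁻⁶×103×180 = 1.786 mm.
The walls prevent any net length change, so an axial force P (same in every segment) develops. Compatibility: P · Σ Lᵢ/(AᵢEᵢ) = δ_free.
Σ Lᵢ/(AᵢEᵢ) = 825/(165×111×10³) + 180/(675×121×10³) = 4.725×10⁻⁵ mm/N.
Hence P = δ_free / Σ(L/AE) = 1.786/4.725×10⁻⁵ = 37.79 kN (tensile).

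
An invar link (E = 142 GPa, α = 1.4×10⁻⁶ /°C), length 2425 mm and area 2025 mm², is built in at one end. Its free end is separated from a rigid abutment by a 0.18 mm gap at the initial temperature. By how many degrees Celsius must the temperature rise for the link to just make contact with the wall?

The gap closes when αΔT L = 0.18 mm, since the link is still unstressed at that instant.
So ΔT = g/(αL) = 0.18/(1.4×10⁻⁶ × 2425) = 53.02 °C.

ΔT ≈ 53 °C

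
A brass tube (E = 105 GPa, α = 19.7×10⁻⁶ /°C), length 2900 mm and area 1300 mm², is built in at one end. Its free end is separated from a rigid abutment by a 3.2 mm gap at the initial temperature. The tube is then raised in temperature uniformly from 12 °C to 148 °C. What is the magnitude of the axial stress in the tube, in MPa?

Free thermal elongation = αΔT L = 19.7×10⁻⁶ × 136 × 2900 = 7.77 mm.
The gap closes (δ_free > 3.2 mm) and the wall then resists a further 7.77 − 3.2 = 4.57 mm of expansion.
Compatibility: PL/(AE) = 4.57 mm, so σ = P/A = E × (4.57/2900) = 165.5 MPa.

σ ≈ 165 MPa (compressive)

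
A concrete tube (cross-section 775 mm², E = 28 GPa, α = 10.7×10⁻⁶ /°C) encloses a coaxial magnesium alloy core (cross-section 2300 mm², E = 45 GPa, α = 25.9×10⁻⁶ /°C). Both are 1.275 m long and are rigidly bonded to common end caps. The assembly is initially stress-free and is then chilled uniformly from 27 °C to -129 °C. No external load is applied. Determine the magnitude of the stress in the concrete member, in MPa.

σ ≈ 54.9 MPa (compressive)

Both members must finish at the same length. With the larger α, the magnesium alloy tends to over-contract; the plates restrain it, putting the magnesium alloy in tension and the concrete in compression. With no external load the two internal forces are equal and opposite, magnitude P.
Setting the final lengths equal and cancelling L: (α₁ − α₂)ΔT = P/(A₁E₁) + P/(A₂E₂).
|α₁ − α₂|·ΔT = 15.2×10⁻⁶ × 156 = 0.002371.
1/(A₁E₁) + 1/(A₂E₂) = 1/(775×28×10³) + 1/(2300×45×10³) = 5.574×10⁻⁸ N⁻¹.
P = 0.002371 / 5.574×10⁻⁸ = 42540 N = 42.54 kN.
σ_{concrete} = P/A₁ = 42540/775 = 54.89 MPa, compressive.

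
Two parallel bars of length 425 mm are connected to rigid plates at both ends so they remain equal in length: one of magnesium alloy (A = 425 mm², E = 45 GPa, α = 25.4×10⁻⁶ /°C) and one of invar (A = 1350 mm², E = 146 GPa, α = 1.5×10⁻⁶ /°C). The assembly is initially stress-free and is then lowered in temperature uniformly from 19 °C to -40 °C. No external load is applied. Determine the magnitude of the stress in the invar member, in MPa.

The magnesium alloy has the larger α, so on cooling it would change length more than the invar if both were free. The rigid plates force a common final length, so the magnesium alloy is put into tension and the invar into compression, with equal and opposite forces P (no external load).
Setting the final lengths equal and cancelling L: (α₁ − α₂)ΔT = P/(A₁E₁) + P/(A₂E₂).
|α₁ − α₂|·ΔT = 23.9×10⁻⁶ × 59 = 0.00141.
1/(A₁E₁) + 1/(A₂E₂) = 1/(425×45×10³) + 1/(1350×146×10³) = 5.736×10⁻⁸ N⁻¹.
So P = 0.00141 / 5.736×10⁻⁸ = 24.58 kN.
σ_{invar} = P/A₂ = 24580/1350 = 18.21 MPa, compressive.

σ ≈ 18.2 MPa (compressive)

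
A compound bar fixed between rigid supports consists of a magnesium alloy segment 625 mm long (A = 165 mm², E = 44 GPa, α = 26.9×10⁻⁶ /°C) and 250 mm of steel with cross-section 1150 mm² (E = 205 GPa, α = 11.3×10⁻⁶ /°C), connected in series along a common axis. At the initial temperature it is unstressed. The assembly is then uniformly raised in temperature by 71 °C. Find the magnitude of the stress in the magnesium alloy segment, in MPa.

If the supports were absent, the total length change would be Σ αᵢΔT Lᵢ = 26.9×10⁻⁶×71×625 + 11.3×10⁻⁶×71×250 = 1.394 mm.
Since the ends are fixed, an axial force P builds up, equal in every segment, with P · Σ Lᵢ/(AᵢEᵢ) = δ_free.
The series flexibility is Σ Lᵢ/(AᵢEᵢ) = 625/(165×44×10³) + 250/(1150×205×10³) = 8.715×10⁻⁵ mm/N.
P = 1.394 / 8.715×10⁻⁵ = 16000 N = 16 kN, compressive.
σ_{magnesium alloy} = P / A = 16000 / 165 = 96.96 MPa.

σ ≈ 97 MPa (compressive)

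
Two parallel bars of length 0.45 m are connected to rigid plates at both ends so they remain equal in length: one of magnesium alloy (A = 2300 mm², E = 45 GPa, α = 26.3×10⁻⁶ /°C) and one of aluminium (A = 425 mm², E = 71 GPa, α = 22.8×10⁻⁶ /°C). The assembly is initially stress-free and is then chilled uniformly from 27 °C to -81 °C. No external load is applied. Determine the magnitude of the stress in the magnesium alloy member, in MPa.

The magnesium alloy has the larger α, so on cooling it would change length more than the aluminium if both were free. The rigid plates force a common final length, so the magnesium alloy is put into tension and the aluminium into compression, with equal and opposite forces P (no external load).
Setting the final lengths equal and cancelling L: (α₁ − α₂)ΔT = P/(A₁E₁) + P/(A₂E₂).
|α₁ − α₂|·ΔT = 3.5×10⁻⁶ × 108 = 0.000378.
1/(A₁E₁) + 1/(A₂E₂) = 1/(2300×45×10³) + 1/(425×71×10³) = 4.28×10⁻⁸ N⁻¹.
So P = 0.000378 / 4.28×10⁻⁸ = 8.831 kN.
σ_{magnesium alloy} = P/A₁ = 8831/2300 = 3.84 MPa, tensile.

σ ≈ 3.84 MPa (tensile)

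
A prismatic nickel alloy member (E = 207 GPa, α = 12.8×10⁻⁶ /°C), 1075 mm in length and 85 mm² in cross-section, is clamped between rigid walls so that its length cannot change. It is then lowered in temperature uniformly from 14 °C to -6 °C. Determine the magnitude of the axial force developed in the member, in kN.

With zero net strain, σ = E·αΔT = 207 GPa × 12.8×10⁻⁶ × 20 = 52.99 MPa.
Axial force P = σA = 52.99 × 85 = 4504 N = 4.504 kN, tensile.

P ≈ 4.5 kN (tensile)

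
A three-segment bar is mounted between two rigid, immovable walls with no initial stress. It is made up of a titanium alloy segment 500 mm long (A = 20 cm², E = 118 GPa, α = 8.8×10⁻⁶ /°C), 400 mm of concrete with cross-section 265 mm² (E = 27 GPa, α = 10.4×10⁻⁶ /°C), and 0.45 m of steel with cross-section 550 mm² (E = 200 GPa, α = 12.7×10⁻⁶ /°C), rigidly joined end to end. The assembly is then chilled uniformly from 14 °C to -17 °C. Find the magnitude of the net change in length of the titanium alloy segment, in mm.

|ΔL| ≈ 0.121 mm

If the supports were absent, the total length change would be Σ αᵢΔT Lᵢ = 8.8×10⁻⁶×31×500 + 10.4×10⁻⁶×31×400 + 12.7×10⁻⁶×31×450 = 0.4425 mm.
The rigid supports impose zero overall length change; the single axial force P common to all segments must satisfy P Σ Lᵢ/(AᵢEᵢ) = δ_free.
The series flexibility is Σ Lᵢ/(AᵢEᵢ) = 500/(2000×118×10³) + 400/(265×27×10³) + 450/(550×200×10³) = 6.211×10⁻⁵ mm/N.
So P = 0.4425 / 6.211×10⁻⁵ = 7.124 kN, tensile.
For the titanium alloy segment, free thermal change = 8.8×10⁻⁶×31×500 = 0.1364 mm and elastic change from P = 7124×500/(2000×118×10³) = 0.01509 mm; these oppose, so the net change is 0.121 mm (segment shortens).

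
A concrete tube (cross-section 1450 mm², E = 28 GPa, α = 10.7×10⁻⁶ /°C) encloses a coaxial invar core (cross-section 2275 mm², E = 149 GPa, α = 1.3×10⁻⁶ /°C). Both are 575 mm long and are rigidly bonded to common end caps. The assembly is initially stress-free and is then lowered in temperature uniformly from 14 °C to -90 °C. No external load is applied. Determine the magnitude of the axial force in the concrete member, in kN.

P ≈ 35.4 kN (tensile in the concrete)

The concrete has the larger α, so on cooling it would change length more than the invar if both were free. The rigid plates force a common final length, so the concrete is put into tension and the invar into compression, with equal and opposite forces P (no external load).
Setting the final lengths equal and cancelling L: (α₁ − α₂)ΔT = P/(A₁E₁) + P/(A₂E₂).
|α₁ − α₂|·ΔT = 9.4×10⁻⁶ × 104 = 0.0009776.
1/(A₁E₁) + 1/(A₂E₂) = 1/(1450×28×10³) + 1/(2275×149×10³) = 2.758×10⁻⁸ N⁻¹.
So P = 0.0009776 / 2.758×10⁻⁸ = 35.45 kN.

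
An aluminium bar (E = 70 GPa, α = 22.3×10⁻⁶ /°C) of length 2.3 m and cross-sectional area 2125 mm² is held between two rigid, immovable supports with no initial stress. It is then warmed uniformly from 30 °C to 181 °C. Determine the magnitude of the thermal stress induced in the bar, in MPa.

σ ≈ 236 MPa (compressive)

Because both ends are immovable the net strain is zero, and the suppressed thermal strain is αΔT = 22.3×10⁻⁶ × 151 = 3367.3×10⁻⁶.
Hence σ = E·αΔT = 70×10³ × 3367.3×10⁻⁶ = 235.7 MPa, compressive.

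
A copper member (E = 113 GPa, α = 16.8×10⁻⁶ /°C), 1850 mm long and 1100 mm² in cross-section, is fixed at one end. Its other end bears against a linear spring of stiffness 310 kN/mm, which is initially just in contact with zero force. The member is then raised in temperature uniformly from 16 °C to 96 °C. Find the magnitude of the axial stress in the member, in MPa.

σ ≈ 125 MPa (compressive)

The unrestrained thermal change is αΔT L = 16.8×10⁻⁶ × 80 × 1850 = 2.486 mm.
Let P be the compressive force at the spring. The member shortens elastically by PL/(AE) and the spring compresses by P/k; together these equal δ_free.
P [ L/(AE) + 1/k ] = δ_free → P [ 1850/(1100×113×10³) + 1/(310×10³) ] = 2.486.
P = 2.486 / 1.811×10⁻⁵ = 137300 N.
σ = P/A = 137300/1100 = 124.8 MPa.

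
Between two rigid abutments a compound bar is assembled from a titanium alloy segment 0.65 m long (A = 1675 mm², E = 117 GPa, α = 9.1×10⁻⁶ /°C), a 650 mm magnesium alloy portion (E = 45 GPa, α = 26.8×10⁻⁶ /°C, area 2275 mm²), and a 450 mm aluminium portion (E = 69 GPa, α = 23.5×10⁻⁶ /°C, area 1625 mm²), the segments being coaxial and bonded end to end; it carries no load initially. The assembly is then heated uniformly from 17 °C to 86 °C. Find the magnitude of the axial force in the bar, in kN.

If the supports were absent, the total length change would be Σ αᵢΔT Lᵢ = 9.1×10⁻⁶×69×650 + 26.8×10⁻⁶×69×650 + 23.5×10⁻⁶×69×450 = 2.34 mm.
The rigid supports impose zero overall length change; the single axial force P common to all segments must satisfy P Σ Lᵢ/(AᵢEᵢ) = δ_free.
The series flexibility is Σ Lᵢ/(AᵢEᵢ) = 650/(1675×117×10³) + 650/(2275×45×10³) + 450/(1625×69×10³) = 1.368×10⁻⁵ mm/N.
P = 2.34 / 1.368×10⁻⁵ = 171000 N = 171 kN, compressive.

P ≈ 171 kN (compressive)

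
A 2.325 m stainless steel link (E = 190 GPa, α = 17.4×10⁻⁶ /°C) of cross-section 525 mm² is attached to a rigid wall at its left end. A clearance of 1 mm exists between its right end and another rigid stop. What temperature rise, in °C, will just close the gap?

The gap closes when αΔT L = 1 mm, since the link is still unstressed at that instant.
ΔT = 1 / (17.4×10⁻⁶ × 2325) = 24.72 °C.

ΔT ≈ 24.7 °C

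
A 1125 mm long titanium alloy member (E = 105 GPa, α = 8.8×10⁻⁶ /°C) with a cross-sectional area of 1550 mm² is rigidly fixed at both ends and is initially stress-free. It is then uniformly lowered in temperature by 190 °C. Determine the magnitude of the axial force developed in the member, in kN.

With zero net strain, σ = E·αΔT = 105 GPa × 8.8×10⁻⁶ × 190 = 175.6 MPa.
Then P = σA = 175.6 × 1550 mm² = 272.1 kN, tensile.

P ≈ 272 kN (tensile)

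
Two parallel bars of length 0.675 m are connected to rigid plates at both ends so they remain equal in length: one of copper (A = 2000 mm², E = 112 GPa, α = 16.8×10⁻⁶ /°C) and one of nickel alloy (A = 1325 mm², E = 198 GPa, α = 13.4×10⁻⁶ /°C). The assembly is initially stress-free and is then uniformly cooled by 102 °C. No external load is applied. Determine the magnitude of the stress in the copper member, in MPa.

σ ≈ 21 MPa (tensile)

The copper has the larger α, so on cooling it would change length more than the nickel alloy if both were free. The rigid plates force a common final length, so the copper is put into tension and the nickel alloy into compression, with equal and opposite forces P (no external load).
Compatibility of the two members (thermal + elastic change equal): (α₁ − α₂)ΔT = P·[1/(A₁E₁) + 1/(A₂E₂)].
|α₁ − α₂|·ΔT = 3.4×10⁻⁶ × 102 = 0.0003468.
1/(A₁E₁) + 1/(A₂E₂) = 1/(2000×112×10³) + 1/(1325×198×10³) = 8.276×10⁻⁹ N⁻¹.
P = 0.0003468 / 8.276×10⁻⁹ = 41900 N = 41.9 kN.
σ_{copper} = P/A₁ = 41900/2000 = 20.95 MPa, tensile.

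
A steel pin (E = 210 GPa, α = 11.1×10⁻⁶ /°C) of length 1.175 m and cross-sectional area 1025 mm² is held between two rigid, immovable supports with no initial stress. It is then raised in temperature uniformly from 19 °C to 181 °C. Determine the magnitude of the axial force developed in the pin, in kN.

Full restraint means ε = 0, so the stress is σ = EαΔT = 210×10³ × 11.1×10⁻⁶ × 162 = 377.6 MPa.
P = AEαΔT = 1025 × 210×10³ × 11.1×10⁻⁶ × 162 = 387.1 kN (compressive).

P ≈ 387 kN (compressive)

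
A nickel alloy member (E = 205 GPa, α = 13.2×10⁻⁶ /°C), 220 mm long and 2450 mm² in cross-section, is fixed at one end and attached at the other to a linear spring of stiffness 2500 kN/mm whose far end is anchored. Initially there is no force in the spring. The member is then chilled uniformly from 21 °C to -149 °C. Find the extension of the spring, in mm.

δ ≈ 0.236 mm

The unrestrained thermal change is αΔT L = 13.2×10⁻⁶ × 170 × 220 = 0.4937 mm.
With a force P in the spring, the elastic change of the member is PL/(AE) and that of the spring is P/k; compatibility requires their sum to equal δ_free.
P [ L/(AE) + 1/k ] = δ_free → P [ 220/(2450×205×10³) + 1/(2500×10³) ] = 0.4937.
P = 0.4937 / 8.38×10⁻⁷ = 589100 N.
Spring extension = P/k = 589100/(2500×10³) = 0.2356 mm.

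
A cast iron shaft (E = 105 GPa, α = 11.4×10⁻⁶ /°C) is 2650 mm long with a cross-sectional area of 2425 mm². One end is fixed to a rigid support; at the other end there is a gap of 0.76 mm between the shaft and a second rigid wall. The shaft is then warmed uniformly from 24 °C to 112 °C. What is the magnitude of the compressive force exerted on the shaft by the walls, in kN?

Free thermal elongation = αΔT L = 11.4×10⁻⁶ × 88 × 2650 = 2.658 mm.
This exceeds the 0.76 mm gap, so the wall pushes back. The portion of expansion that must be recovered elastically is δ_free − gap = 2.658 − 0.76 = 1.898 mm.
So σ = E(δ_free − g)/L = 105×10³ × 1.898/2650 = 75.22 MPa.
P = σA = 75.22 × 2425 = 182.4 kN.

P ≈ 182 kN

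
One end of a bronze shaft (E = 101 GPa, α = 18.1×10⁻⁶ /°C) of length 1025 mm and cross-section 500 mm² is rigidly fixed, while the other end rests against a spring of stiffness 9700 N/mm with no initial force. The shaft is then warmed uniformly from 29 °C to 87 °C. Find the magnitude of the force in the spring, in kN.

The unrestrained thermal change is αΔT L = 18.1×10⁻⁶ × 58 × 1025 = 1.076 mm.
Let P be the compressive force at the spring. The shaft shortens elastically by PL/(AE) and the spring compresses by P/k; together these equal δ_free.
P [ L/(AE) + 1/k ] = δ_free → P [ 1025/(500×101×10³) + 1/(9700) ] = 1.076.
P = 1.076 / 0.0001234 = 8721 N.

P ≈ 8.72 kN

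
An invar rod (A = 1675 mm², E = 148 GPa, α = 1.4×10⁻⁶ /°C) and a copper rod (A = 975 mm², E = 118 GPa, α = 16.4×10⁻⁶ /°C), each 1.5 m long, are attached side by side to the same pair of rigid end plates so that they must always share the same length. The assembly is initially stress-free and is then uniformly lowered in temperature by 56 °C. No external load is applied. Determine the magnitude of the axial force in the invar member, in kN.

P ≈ 66 kN (compressive in the invar)

The copper has the larger α, so on cooling it would change length more than the invar if both were free. The rigid plates force a common final length, so the copper is put into tension and the invar into compression, with equal and opposite forces P (no external load).
Setting the final lengths equal and cancelling L: (α₁ − α₂)ΔT = P/(A₁E₁) + P/(A₂E₂).
|α₁ − α₂|·ΔT = 15×10⁻⁶ × 56 = 0.00084.
1/(A₁E₁) + 1/(A₂E₂) = 1/(1675×148×10³) + 1/(975×118×10³) = 1.273×10⁻⁸ N⁻¹.
P = 0.00084 / 1.273×10⁻⁸ = 66010 N = 66.01 kN.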